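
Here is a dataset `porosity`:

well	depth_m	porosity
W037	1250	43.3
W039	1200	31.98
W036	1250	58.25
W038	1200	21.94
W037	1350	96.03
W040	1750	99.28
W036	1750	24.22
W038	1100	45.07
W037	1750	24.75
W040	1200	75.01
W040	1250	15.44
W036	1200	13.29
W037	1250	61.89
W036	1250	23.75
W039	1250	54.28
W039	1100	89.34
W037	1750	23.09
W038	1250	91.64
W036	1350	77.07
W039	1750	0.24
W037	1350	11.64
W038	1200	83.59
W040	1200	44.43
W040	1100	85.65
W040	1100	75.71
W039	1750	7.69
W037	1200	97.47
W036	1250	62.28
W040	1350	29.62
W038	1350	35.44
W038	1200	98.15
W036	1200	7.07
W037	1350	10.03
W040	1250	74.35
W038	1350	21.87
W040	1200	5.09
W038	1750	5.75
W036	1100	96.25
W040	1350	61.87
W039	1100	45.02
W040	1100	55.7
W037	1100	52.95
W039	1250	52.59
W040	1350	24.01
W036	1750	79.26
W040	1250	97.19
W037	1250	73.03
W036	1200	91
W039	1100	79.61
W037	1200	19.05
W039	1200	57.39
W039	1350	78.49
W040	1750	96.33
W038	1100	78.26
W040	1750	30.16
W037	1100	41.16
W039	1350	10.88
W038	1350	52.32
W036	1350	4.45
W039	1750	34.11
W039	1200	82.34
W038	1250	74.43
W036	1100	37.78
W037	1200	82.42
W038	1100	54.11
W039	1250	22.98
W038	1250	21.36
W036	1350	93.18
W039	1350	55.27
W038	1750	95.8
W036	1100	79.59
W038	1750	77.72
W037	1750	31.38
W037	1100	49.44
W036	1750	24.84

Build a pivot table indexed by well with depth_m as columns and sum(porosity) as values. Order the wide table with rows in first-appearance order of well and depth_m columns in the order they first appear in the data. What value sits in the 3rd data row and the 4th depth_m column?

With rows in first-appearance order of well, row 3 is well=W036. depth_m columns in first-appearance order: 1250, 1200, 1350, 1750, 1100; column 4 is 1750.
Long rows with well=W036, depth_m=1750: 24.22 + 79.26 + 24.84 = 128.32.

128.32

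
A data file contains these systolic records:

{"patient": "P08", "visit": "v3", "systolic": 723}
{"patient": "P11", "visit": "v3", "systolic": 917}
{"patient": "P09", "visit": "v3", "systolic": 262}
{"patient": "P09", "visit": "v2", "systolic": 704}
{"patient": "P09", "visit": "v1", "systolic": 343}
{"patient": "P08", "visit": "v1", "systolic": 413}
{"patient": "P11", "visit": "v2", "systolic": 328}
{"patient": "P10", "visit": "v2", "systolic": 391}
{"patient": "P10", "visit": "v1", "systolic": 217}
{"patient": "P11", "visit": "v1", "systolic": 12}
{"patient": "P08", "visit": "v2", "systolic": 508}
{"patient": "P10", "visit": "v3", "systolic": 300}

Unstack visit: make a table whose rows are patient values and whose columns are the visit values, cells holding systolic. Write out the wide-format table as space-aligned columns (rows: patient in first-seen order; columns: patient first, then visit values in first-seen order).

patient  v3   v2   v1 
P08      723  508  413
P11      917  328  12 
P09      262  704  343
P10      300  391  217

Columns: patient plus the 3 distinct visit values (v3, v2, v1).
For example, row P08 column v3 takes systolic=723 from the long row (P08, v3).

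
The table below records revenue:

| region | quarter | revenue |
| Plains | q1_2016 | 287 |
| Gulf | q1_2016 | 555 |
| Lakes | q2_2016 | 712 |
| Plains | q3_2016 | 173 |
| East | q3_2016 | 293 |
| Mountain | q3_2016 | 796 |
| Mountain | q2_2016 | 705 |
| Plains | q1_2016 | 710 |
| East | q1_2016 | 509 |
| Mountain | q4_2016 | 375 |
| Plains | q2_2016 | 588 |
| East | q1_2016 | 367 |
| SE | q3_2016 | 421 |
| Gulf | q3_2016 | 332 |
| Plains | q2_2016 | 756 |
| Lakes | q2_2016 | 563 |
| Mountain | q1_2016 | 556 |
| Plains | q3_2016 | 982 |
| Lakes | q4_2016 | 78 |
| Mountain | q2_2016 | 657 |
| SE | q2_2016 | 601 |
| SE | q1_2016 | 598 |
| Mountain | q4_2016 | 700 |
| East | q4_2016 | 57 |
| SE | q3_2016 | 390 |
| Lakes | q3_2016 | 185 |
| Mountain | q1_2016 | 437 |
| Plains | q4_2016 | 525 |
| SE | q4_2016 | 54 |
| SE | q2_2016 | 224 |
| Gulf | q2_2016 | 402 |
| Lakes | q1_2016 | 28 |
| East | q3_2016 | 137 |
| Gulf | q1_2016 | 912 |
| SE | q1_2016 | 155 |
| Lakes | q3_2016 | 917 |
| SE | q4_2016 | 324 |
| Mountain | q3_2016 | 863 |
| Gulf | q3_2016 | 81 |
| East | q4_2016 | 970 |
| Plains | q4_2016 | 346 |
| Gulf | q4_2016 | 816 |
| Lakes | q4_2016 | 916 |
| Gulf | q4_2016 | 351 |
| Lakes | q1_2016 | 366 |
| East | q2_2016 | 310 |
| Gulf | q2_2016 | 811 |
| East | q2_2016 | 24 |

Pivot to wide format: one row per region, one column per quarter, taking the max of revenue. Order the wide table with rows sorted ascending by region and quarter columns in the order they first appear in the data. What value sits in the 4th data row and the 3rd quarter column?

863

With rows sorted ascending by region, row 4 is region=Mountain. quarter columns in first-appearance order: q1_2016, q2_2016, q3_2016, q4_2016; column 3 is q3_2016.
Long rows with region=Mountain, quarter=q3_2016: max(796, 863) = 863.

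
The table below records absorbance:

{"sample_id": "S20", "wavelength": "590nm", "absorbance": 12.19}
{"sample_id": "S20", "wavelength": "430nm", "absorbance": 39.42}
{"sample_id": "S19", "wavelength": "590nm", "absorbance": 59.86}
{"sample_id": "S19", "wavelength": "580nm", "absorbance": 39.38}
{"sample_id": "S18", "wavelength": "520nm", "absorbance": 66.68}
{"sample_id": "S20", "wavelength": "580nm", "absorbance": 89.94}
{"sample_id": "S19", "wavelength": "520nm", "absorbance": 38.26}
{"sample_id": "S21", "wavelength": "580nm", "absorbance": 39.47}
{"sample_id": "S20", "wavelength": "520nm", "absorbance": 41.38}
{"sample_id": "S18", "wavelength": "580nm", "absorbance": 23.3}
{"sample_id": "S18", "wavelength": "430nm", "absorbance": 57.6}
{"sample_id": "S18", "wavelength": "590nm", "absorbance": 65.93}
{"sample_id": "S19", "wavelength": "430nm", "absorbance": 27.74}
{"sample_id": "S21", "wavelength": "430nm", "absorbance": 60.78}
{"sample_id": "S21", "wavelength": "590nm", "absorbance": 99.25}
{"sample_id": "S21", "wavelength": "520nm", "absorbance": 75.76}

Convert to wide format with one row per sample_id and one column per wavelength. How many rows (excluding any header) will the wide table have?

4

4 distinct sample_id values → 4 rows.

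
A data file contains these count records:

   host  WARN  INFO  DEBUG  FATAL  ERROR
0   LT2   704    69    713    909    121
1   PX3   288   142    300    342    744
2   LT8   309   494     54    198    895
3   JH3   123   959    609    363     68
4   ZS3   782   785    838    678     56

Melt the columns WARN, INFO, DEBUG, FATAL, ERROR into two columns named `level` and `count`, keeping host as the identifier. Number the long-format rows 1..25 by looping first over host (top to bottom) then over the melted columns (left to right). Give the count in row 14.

198

25 rows total (5 × 5). Row 14: index ⌊(14-1)/5⌋ = 2 into host → LT8; (14-1) mod 5 = 3 into the melted columns → FATAL.
So row 14 is (LT8, FATAL, 198); count = 198.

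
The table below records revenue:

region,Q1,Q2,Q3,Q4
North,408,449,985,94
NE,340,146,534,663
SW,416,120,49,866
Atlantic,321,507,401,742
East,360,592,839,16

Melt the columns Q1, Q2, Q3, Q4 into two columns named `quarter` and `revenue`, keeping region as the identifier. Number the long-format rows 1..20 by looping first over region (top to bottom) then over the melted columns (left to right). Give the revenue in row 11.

20 rows total (5 × 4). Row 11: index ⌊(11-1)/4⌋ = 2 into region → SW; (11-1) mod 4 = 2 into the melted columns → Q3.
So row 11 is (SW, Q3, 49); revenue = 49.

49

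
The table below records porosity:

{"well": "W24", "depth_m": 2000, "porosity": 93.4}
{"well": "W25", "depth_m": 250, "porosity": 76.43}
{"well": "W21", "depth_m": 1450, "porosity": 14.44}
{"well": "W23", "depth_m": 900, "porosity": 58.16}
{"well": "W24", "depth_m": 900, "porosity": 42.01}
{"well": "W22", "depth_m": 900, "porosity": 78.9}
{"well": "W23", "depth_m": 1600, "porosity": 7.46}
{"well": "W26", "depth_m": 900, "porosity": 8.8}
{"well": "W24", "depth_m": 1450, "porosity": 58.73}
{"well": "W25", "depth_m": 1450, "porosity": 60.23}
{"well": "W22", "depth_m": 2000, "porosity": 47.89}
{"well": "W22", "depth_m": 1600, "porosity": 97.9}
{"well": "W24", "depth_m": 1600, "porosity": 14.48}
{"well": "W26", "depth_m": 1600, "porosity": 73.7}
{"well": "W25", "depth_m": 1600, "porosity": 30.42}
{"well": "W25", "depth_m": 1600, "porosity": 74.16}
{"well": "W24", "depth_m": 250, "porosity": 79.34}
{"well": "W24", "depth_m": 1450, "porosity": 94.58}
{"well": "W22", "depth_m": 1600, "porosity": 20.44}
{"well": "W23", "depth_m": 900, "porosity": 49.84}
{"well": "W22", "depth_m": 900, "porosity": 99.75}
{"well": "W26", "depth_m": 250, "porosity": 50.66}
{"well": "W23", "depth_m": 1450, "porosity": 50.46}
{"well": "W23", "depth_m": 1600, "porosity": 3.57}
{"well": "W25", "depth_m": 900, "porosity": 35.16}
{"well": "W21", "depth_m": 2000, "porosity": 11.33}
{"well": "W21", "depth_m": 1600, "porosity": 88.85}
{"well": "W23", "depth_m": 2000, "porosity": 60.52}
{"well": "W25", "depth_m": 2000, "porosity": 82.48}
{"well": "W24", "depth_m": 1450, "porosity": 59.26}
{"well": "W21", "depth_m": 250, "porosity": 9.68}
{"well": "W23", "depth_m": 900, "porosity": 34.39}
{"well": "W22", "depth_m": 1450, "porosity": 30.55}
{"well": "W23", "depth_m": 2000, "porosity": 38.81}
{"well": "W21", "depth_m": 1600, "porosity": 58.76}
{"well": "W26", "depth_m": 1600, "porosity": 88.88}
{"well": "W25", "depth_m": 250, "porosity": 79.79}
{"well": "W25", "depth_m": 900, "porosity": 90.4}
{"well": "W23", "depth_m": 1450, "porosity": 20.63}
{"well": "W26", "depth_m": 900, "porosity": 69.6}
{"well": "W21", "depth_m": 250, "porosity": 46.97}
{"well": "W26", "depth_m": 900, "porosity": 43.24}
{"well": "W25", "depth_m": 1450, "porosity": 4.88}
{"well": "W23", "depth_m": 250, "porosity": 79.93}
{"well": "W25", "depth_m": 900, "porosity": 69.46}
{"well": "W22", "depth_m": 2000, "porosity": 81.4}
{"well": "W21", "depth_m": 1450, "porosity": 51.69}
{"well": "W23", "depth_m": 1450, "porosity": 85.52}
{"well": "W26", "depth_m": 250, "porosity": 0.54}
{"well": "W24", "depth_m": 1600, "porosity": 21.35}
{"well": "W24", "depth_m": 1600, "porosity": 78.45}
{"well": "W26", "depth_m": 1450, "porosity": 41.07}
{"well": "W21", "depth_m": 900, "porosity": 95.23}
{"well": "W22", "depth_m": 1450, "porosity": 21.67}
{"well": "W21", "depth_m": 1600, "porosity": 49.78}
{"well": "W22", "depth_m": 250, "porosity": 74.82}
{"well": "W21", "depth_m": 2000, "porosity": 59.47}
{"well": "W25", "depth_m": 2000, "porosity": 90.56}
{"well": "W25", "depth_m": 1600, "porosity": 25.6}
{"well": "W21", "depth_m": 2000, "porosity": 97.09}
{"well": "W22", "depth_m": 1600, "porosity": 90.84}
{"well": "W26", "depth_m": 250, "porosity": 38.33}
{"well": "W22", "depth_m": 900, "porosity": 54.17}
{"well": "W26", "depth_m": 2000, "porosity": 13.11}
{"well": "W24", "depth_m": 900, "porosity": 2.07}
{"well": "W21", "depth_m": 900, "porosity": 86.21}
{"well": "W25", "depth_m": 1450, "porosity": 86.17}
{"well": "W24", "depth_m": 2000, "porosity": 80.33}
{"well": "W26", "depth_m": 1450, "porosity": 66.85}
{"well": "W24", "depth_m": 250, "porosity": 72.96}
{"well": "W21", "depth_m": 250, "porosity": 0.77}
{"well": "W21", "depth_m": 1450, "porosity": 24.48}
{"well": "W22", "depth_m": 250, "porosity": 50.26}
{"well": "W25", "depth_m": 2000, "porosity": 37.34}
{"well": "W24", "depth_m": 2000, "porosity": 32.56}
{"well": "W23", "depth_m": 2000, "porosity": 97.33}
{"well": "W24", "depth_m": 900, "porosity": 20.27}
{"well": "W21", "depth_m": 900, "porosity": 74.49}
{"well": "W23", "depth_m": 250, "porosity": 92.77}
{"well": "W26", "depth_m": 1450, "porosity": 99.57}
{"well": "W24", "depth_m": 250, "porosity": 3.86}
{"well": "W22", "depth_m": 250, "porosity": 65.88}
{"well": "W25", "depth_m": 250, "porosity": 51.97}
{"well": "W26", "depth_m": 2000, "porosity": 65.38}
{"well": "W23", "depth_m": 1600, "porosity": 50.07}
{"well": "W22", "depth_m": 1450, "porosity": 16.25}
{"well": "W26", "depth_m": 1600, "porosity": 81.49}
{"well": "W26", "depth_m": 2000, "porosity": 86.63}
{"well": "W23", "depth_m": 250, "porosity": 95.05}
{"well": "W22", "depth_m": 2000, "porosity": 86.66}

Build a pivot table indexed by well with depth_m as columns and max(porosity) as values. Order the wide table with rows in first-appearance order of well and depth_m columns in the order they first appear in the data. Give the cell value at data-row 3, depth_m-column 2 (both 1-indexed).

With rows in first-appearance order of well, row 3 is well=W21. depth_m columns in first-appearance order: 2000, 250, 1450, 900, 1600; column 2 is 250.
Long rows with well=W21, depth_m=250: max(9.68, 46.97, 0.77) = 46.97.

46.97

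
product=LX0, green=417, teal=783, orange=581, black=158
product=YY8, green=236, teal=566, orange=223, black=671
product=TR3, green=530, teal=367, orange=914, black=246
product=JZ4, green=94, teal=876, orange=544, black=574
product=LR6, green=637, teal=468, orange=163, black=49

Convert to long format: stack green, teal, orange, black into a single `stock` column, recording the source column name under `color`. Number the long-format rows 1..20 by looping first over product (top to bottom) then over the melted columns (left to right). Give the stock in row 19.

163

20 rows total (5 × 4). Row 19: index ⌊(19-1)/4⌋ = 4 into product → LR6; (19-1) mod 4 = 2 into the melted columns → orange.
So row 19 is (LR6, orange, 163); stock = 163.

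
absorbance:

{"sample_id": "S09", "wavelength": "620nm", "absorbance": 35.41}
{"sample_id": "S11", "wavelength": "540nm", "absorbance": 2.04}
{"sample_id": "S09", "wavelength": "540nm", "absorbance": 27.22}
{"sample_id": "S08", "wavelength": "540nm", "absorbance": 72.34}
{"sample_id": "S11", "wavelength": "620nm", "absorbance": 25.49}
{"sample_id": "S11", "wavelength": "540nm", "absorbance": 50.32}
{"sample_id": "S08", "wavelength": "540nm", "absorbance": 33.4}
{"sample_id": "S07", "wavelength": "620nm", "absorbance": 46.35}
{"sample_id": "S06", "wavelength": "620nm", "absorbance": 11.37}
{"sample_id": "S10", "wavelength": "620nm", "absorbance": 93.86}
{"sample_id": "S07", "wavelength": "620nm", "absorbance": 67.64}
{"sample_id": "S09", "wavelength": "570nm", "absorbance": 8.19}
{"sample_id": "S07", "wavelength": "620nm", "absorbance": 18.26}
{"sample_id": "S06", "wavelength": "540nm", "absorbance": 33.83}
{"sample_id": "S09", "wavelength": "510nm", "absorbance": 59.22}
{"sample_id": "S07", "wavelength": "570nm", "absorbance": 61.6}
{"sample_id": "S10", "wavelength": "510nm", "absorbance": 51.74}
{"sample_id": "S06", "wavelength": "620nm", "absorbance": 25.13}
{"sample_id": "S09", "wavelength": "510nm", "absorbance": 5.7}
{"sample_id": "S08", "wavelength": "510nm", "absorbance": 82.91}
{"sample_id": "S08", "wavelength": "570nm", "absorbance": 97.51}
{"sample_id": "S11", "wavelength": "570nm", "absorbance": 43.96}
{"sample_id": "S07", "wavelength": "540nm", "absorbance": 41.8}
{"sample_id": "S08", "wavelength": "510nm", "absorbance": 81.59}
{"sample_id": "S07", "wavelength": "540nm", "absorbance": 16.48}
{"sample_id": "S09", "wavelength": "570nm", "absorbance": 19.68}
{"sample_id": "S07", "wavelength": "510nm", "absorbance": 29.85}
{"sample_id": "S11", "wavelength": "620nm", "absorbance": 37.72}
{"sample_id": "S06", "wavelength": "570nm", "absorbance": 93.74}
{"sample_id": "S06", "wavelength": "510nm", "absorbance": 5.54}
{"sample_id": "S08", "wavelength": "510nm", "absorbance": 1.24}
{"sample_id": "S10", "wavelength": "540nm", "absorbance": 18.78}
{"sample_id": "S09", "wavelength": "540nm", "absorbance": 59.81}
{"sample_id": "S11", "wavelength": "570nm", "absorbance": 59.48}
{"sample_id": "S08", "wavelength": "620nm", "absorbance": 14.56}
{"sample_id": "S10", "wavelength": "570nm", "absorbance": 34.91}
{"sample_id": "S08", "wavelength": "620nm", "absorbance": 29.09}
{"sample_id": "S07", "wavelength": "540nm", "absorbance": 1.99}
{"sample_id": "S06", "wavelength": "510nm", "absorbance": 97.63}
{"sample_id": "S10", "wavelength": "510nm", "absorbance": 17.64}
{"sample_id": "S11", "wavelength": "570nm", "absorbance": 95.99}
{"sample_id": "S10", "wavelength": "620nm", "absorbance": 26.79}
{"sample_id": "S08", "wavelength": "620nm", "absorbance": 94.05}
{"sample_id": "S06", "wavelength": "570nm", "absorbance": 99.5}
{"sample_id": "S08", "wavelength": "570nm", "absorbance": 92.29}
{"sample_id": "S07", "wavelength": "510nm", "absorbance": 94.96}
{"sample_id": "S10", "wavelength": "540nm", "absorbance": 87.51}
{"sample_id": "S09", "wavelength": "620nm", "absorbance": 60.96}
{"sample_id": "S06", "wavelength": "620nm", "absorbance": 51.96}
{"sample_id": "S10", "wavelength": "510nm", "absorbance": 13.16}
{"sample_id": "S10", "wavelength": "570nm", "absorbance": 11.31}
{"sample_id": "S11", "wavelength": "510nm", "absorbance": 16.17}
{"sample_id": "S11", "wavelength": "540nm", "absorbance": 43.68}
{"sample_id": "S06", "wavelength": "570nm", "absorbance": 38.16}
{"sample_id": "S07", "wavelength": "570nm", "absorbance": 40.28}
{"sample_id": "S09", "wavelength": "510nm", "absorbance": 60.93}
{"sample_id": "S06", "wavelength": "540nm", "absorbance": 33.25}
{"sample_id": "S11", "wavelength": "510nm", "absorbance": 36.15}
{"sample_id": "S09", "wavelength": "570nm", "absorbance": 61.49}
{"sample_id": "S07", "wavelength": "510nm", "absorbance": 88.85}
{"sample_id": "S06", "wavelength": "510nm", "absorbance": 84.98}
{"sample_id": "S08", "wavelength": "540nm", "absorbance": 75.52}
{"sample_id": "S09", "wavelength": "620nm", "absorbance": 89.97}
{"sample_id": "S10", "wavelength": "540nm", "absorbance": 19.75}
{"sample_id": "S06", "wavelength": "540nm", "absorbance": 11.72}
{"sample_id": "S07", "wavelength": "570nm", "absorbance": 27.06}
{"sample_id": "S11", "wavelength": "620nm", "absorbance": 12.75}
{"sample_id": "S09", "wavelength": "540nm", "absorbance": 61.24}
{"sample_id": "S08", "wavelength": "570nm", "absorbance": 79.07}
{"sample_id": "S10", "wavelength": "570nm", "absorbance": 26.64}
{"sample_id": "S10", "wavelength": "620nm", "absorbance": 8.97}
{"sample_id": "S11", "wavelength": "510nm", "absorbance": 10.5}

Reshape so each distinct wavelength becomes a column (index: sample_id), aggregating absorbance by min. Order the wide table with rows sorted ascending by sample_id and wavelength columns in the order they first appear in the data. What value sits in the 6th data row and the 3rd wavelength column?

43.96

With rows sorted ascending by sample_id, row 6 is sample_id=S11. wavelength columns in first-appearance order: 620nm, 540nm, 570nm, 510nm; column 3 is 570nm.
Long rows with sample_id=S11, wavelength=570nm: min(43.96, 59.48, 95.99) = 43.96.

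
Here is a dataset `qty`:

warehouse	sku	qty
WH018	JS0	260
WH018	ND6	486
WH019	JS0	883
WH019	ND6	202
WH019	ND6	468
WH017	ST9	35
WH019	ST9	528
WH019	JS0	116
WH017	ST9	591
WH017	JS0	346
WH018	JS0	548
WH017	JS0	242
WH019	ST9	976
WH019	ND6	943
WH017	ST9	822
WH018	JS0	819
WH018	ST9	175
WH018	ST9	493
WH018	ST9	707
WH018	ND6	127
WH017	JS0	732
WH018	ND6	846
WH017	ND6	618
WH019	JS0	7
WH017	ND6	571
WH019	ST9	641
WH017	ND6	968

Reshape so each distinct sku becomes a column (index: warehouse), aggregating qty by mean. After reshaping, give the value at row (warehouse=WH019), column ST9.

715

Rows with warehouse=WH019 and sku=ST9: qty values are 528, 976, 641.
(528 + 976 + 641) / 3 = 715.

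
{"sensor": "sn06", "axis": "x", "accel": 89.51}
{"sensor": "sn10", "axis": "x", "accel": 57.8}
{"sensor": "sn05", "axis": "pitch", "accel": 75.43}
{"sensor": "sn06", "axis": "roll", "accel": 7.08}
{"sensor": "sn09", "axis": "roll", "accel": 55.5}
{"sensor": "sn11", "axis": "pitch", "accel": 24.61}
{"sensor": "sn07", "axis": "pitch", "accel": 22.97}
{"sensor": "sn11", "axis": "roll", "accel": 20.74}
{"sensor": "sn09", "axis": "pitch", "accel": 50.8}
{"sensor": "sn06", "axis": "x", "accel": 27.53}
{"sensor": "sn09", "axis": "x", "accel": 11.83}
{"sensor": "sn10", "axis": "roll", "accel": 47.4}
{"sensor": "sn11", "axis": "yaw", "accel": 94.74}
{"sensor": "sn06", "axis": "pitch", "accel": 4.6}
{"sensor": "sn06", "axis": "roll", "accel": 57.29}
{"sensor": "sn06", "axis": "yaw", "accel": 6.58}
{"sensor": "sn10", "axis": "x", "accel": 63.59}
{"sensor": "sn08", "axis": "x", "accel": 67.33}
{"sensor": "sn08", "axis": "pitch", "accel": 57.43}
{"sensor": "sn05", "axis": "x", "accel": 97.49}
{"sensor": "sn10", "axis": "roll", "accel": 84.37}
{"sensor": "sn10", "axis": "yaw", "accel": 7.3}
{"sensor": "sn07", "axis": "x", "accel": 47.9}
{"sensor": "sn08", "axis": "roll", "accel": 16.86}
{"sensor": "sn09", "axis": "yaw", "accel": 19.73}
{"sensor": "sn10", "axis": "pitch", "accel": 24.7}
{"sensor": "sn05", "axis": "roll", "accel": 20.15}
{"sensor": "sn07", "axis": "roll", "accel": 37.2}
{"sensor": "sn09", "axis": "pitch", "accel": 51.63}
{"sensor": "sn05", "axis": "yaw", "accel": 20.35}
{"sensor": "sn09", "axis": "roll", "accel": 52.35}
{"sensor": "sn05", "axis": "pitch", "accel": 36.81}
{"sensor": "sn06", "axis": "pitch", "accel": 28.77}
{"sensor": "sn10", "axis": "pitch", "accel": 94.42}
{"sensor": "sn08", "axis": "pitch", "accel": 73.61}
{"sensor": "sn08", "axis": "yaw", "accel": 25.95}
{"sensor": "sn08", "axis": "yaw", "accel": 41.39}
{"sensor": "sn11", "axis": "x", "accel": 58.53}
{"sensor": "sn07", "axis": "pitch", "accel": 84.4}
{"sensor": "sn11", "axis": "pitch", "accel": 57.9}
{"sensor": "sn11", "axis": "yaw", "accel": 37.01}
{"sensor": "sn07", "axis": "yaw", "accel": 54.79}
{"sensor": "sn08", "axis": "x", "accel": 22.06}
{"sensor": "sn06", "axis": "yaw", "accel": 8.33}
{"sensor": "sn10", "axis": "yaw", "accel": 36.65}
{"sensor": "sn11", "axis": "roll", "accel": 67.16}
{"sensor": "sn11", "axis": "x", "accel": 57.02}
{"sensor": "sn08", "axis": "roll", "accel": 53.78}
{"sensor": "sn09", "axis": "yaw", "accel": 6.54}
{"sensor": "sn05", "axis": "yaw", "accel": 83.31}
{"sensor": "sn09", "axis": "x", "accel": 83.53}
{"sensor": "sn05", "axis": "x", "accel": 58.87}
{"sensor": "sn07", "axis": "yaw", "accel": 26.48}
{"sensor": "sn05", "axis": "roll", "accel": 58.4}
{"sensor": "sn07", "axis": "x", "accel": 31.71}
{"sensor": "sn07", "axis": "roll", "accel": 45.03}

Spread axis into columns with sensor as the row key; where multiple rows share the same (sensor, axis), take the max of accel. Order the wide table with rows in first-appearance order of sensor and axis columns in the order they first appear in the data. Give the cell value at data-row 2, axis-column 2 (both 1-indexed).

94.42

With rows in first-appearance order of sensor, row 2 is sensor=sn10. axis columns in first-appearance order: x, pitch, roll, yaw; column 2 is pitch.
Long rows with sensor=sn10, axis=pitch: max(24.7, 94.42) = 94.42.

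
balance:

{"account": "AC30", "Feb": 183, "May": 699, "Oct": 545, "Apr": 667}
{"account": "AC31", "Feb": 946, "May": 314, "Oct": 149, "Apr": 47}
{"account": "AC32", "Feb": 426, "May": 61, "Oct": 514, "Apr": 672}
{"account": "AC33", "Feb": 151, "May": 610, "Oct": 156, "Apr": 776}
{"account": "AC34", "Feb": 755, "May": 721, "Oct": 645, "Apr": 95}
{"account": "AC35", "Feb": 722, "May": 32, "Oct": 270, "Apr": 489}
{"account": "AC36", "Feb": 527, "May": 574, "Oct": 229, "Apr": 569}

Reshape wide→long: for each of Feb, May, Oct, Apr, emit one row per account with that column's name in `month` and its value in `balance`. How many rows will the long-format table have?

7 account values × 4 melted columns = 28 rows.

28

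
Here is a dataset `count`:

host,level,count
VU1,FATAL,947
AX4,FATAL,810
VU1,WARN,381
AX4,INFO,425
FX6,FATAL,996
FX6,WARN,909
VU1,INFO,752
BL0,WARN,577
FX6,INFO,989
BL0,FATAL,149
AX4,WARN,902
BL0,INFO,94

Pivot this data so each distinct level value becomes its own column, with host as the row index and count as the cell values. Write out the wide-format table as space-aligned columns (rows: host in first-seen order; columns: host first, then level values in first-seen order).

host  FATAL  WARN  INFO
VU1   947    381   752 
AX4   810    902   425 
FX6   996    909   989 
BL0   149    577   94  

Columns: host plus the 3 distinct level values (FATAL, WARN, INFO).
For example, row VU1 column FATAL takes count=947 from the long row (VU1, FATAL).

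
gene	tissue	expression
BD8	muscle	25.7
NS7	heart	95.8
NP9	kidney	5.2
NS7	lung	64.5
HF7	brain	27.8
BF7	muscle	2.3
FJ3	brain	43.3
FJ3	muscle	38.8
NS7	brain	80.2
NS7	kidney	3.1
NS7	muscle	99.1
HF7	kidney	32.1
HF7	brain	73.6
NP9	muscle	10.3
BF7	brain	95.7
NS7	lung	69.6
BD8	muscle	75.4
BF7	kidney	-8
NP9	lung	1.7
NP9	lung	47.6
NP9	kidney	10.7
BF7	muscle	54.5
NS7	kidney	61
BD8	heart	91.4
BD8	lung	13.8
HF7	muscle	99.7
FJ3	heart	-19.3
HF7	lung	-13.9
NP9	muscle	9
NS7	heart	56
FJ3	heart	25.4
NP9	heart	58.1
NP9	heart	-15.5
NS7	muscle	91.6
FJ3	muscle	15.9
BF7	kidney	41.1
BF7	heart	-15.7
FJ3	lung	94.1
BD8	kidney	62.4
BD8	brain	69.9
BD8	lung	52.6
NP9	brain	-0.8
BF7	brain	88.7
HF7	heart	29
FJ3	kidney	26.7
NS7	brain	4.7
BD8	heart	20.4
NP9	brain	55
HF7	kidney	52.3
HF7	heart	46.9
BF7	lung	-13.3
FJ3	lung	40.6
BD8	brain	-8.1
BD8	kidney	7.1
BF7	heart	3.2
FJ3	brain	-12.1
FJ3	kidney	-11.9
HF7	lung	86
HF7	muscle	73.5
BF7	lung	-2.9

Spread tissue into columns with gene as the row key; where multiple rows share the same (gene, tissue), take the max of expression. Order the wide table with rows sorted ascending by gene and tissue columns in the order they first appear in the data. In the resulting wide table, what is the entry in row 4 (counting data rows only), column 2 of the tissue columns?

With rows sorted ascending by gene, row 4 is gene=HF7. tissue columns in first-appearance order: muscle, heart, kidney, lung, brain; column 2 is heart.
Long rows with gene=HF7, tissue=heart: max(29, 46.9) = 46.9.

46.9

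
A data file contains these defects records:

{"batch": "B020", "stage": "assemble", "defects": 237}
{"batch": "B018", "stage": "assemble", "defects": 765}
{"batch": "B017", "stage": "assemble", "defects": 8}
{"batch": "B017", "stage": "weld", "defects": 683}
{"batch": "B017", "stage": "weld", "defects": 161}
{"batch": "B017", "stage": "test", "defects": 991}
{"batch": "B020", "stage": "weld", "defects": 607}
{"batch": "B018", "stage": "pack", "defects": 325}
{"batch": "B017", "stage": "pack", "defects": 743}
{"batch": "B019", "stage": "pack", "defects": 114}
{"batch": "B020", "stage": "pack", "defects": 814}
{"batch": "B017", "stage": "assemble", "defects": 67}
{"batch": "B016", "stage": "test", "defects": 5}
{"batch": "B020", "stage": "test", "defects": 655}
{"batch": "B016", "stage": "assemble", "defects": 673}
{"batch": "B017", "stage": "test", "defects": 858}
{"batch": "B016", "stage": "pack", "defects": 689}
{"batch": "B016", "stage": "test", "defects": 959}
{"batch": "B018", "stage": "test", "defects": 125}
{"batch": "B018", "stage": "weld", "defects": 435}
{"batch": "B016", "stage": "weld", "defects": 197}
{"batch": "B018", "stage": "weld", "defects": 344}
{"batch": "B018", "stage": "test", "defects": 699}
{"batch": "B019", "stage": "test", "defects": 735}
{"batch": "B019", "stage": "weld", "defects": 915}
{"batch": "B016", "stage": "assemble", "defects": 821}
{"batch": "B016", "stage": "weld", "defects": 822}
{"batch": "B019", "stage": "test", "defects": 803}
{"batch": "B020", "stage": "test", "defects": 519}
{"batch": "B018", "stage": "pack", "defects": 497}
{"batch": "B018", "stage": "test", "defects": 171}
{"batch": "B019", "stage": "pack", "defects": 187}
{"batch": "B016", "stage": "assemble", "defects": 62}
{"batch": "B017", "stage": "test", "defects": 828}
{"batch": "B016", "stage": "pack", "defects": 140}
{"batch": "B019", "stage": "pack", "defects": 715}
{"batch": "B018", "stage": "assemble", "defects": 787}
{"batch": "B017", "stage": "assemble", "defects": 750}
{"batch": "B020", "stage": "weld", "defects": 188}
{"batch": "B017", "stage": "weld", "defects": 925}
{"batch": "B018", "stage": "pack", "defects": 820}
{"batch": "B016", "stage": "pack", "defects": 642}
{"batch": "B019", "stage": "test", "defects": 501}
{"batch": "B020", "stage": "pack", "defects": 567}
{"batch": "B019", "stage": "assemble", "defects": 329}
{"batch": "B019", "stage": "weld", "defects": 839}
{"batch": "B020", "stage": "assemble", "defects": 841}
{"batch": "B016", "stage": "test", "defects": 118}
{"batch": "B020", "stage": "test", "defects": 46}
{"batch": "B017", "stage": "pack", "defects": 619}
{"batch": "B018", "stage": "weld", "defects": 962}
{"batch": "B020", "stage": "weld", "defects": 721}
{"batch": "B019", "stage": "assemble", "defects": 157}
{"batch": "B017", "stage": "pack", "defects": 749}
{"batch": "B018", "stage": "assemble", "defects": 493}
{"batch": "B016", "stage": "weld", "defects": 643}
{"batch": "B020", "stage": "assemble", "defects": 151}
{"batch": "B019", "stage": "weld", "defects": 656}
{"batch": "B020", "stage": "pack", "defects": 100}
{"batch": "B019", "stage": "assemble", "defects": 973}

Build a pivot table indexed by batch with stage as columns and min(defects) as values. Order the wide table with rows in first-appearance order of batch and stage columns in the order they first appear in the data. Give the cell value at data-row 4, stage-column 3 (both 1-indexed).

With rows in first-appearance order of batch, row 4 is batch=B019. stage columns in first-appearance order: assemble, weld, test, pack; column 3 is test.
Long rows with batch=B019, stage=test: min(735, 803, 501) = 501.

501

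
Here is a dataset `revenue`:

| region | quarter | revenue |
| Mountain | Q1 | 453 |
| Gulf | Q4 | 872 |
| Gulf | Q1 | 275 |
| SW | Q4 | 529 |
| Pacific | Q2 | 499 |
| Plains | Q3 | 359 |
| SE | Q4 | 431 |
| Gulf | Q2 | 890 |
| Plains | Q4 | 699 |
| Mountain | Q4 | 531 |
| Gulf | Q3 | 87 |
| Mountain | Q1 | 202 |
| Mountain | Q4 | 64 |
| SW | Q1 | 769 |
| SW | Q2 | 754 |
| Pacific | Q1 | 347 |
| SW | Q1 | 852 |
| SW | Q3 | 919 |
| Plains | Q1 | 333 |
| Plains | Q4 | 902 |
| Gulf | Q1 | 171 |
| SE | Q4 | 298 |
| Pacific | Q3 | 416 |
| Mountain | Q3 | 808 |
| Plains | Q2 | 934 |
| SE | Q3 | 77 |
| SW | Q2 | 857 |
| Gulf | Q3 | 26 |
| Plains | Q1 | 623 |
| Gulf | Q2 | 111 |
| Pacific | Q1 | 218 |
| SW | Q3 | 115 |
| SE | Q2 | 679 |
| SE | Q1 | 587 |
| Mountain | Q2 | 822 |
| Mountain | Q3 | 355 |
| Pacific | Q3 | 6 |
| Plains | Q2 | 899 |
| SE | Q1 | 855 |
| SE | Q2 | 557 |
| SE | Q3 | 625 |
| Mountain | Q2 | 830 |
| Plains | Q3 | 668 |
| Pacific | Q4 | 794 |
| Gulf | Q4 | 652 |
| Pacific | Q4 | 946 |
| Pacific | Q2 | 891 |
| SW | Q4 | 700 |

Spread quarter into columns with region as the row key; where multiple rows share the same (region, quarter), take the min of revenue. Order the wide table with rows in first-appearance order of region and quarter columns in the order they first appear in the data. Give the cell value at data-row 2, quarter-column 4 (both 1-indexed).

26

With rows in first-appearance order of region, row 2 is region=Gulf. quarter columns in first-appearance order: Q1, Q4, Q2, Q3; column 4 is Q3.
Long rows with region=Gulf, quarter=Q3: min(87, 26) = 26.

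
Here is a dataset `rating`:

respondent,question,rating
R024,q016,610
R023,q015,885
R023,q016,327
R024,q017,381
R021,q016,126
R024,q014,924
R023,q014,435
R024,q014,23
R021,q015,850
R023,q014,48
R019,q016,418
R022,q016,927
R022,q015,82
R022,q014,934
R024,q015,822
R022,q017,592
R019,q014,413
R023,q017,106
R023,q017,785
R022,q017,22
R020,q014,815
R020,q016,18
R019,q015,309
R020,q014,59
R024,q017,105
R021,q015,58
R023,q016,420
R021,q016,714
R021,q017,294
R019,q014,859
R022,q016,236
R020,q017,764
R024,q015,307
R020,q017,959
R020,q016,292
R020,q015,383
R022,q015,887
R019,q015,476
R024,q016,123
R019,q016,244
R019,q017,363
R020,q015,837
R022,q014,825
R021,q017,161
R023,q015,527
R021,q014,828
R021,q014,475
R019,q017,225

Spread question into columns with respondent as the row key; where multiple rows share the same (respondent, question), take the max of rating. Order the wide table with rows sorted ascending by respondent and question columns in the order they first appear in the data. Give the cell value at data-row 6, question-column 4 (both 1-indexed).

With rows sorted ascending by respondent, row 6 is respondent=R024. question columns in first-appearance order: q016, q015, q017, q014; column 4 is q014.
Long rows with respondent=R024, question=q014: max(924, 23) = 924.

924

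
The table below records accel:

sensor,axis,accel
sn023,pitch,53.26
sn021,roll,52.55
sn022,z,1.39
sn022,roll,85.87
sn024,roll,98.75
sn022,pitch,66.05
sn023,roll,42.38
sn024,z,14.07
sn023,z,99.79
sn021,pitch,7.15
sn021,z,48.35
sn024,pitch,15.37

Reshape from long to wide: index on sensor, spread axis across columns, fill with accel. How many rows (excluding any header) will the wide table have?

4 distinct sensor values → 4 rows.

4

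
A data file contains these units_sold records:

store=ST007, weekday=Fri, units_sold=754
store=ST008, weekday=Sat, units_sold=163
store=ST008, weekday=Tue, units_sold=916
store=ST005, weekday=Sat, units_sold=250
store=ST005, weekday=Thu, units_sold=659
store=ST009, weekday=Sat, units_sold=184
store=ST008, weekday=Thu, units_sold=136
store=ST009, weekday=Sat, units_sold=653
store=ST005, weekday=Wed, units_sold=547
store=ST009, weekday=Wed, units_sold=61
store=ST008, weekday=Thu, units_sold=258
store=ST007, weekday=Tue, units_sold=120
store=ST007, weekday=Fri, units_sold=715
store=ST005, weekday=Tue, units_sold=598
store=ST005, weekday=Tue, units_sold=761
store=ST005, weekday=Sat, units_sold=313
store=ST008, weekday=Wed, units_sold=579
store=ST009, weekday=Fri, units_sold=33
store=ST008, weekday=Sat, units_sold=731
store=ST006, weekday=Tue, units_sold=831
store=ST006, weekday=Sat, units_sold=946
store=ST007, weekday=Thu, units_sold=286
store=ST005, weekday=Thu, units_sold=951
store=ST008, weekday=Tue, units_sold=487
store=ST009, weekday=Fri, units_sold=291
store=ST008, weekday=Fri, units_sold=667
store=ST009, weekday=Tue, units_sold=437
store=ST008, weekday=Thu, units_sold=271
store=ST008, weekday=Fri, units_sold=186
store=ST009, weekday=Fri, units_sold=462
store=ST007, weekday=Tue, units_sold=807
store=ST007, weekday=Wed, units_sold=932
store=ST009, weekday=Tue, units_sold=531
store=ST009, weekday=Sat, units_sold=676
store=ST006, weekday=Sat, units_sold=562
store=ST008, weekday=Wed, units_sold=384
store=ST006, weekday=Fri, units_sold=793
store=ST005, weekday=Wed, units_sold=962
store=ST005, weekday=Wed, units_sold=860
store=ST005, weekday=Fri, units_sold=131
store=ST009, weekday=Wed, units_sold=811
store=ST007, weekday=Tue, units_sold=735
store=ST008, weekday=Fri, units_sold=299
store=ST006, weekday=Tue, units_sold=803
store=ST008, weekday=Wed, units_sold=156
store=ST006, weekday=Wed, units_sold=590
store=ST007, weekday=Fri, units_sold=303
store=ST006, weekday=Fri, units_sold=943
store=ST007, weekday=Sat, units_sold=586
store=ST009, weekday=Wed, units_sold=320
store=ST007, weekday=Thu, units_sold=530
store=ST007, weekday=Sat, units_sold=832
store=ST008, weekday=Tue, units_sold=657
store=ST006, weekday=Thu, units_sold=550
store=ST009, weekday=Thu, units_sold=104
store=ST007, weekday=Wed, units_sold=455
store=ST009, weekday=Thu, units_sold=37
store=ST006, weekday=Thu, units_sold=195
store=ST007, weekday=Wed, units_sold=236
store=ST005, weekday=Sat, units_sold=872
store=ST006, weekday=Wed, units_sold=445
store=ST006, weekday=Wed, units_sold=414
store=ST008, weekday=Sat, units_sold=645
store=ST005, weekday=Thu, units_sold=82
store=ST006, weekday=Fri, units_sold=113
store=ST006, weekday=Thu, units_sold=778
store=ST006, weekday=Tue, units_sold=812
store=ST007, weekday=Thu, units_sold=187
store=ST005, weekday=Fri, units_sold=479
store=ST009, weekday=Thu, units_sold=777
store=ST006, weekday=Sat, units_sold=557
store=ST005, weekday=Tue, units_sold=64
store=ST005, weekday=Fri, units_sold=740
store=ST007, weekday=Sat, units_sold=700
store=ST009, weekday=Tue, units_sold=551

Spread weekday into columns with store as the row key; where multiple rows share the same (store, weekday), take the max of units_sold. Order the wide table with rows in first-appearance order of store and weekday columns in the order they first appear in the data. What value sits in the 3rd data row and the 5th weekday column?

962

With rows in first-appearance order of store, row 3 is store=ST005. weekday columns in first-appearance order: Fri, Sat, Tue, Thu, Wed; column 5 is Wed.
Long rows with store=ST005, weekday=Wed: max(547, 962, 860) = 962.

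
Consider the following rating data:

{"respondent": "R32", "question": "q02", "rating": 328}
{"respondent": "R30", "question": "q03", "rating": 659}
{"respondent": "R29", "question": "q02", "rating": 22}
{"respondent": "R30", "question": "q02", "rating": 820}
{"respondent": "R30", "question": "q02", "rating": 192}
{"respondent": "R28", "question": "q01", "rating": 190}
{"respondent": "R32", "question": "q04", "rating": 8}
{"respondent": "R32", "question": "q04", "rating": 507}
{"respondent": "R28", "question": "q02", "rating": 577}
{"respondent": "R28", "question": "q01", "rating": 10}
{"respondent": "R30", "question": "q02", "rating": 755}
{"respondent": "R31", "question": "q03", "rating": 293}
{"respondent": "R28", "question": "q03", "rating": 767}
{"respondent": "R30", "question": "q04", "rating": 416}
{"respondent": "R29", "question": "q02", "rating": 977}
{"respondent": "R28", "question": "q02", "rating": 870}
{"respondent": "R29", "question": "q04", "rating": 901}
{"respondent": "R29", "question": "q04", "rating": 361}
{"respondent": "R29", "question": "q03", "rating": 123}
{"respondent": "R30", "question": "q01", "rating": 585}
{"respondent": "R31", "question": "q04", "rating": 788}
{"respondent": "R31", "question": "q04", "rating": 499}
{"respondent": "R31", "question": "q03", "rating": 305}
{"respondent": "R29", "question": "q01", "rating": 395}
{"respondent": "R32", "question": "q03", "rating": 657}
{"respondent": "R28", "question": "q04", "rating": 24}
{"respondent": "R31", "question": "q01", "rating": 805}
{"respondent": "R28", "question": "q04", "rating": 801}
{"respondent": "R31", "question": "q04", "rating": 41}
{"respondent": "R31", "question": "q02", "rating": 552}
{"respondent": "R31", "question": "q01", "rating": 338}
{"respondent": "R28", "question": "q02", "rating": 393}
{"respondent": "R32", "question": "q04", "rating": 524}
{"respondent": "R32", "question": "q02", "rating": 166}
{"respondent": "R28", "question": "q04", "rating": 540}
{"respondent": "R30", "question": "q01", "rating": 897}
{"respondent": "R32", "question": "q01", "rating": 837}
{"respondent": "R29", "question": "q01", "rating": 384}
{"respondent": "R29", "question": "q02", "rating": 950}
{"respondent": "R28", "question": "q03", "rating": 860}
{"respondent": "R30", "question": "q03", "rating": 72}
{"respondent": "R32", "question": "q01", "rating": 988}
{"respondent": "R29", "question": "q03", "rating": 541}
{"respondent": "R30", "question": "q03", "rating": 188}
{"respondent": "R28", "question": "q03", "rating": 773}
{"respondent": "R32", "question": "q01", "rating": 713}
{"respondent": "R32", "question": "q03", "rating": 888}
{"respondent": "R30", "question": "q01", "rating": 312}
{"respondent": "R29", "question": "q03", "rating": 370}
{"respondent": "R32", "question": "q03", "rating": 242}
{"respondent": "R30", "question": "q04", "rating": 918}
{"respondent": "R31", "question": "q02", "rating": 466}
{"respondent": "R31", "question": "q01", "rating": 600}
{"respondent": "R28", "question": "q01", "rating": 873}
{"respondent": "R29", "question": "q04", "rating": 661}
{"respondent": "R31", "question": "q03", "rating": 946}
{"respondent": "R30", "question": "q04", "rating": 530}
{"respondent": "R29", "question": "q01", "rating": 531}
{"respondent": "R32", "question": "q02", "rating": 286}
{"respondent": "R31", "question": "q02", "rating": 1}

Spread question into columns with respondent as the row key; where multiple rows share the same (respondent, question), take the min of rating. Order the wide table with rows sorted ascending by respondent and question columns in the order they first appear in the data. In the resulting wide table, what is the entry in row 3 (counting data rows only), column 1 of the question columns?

With rows sorted ascending by respondent, row 3 is respondent=R30. question columns in first-appearance order: q02, q03, q01, q04; column 1 is q02.
Long rows with respondent=R30, question=q02: min(820, 192, 755) = 192.

192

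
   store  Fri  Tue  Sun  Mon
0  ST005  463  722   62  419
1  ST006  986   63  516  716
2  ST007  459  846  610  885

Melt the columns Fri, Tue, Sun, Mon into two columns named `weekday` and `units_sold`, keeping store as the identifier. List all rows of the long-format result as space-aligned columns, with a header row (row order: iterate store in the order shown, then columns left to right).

store  weekday  units_sold
ST005  Fri      463       
ST005  Tue      722       
ST005  Sun      62        
ST005  Mon      419       
ST006  Fri      986       
ST006  Tue      63        
ST006  Sun      516       
ST006  Mon      716       
ST007  Fri      459       
ST007  Tue      846       
ST007  Sun      610       
ST007  Mon      885       

Each (store, column) pair becomes one row: 3 × 4 = 12 rows.
For example, (ST005, Fri) → units_sold=463.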